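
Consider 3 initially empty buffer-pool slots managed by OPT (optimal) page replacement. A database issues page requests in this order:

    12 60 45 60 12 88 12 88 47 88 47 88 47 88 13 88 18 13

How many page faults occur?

7

12 → miss, frames (12)
60 → miss, frames (12 60)
45 → miss, frames (12 60 45)
60 → hit
12 → hit
88 → miss, evict 45, frames (12 60 88)
12 → hit
88 → hit
47 → miss, evict 60, frames (12 88 47)
88 → hit
47 → hit
88 → hit
47 → hit
88 → hit
13 → miss, evict 47, frames (12 88 13)
88 → hit
18 → miss, evict 88, frames (12 13 18)
13 → hit
Page faults: 7.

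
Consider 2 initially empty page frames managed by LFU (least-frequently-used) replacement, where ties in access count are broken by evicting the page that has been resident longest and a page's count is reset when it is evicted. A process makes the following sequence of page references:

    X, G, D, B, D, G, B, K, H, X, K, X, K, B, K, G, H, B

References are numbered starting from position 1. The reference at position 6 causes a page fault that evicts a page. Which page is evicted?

B

pos 1: X: fault, frames {X}
pos 2: G: fault, frames {X,G}
pos 3: D: fault, evict X, frames {G,D}
pos 4: B: fault, evict G, frames {D,B}
pos 5: D: hit
pos 6: G: fault, evict B, frames {D,G}
At position 6, page B is evicted.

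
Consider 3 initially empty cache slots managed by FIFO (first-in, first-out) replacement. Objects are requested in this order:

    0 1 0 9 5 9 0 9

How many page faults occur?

0: fault, frames [0]
1: fault, frames [0, 1]
0: hit
9: fault, frames [0, 1, 9]
5: fault, evict 0, frames [1, 9, 5]
9: hit
0: fault, evict 1, frames [9, 5, 0]
9: hit
Page faults: 5.

5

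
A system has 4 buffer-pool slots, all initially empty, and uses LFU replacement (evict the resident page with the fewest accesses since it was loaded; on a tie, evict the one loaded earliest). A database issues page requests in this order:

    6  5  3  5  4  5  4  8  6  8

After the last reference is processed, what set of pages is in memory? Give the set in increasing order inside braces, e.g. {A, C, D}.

6 -> miss, frames (6)
5 -> miss, frames (6 5)
3 -> miss, frames (6 5 3)
5 -> hit
4 -> miss, frames (6 5 3 4)
5 -> hit
4 -> hit
8 -> miss, evict 6, frames (5 3 4 8)
6 -> miss, evict 3, frames (5 4 8 6)
8 -> hit

{4, 5, 6, 8}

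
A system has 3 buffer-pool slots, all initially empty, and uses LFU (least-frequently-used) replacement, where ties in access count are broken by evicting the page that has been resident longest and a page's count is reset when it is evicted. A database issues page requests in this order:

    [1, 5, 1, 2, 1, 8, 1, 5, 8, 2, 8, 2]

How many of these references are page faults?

6

1: miss, frames (1)
5: miss, frames (1 5)
1: hit
2: miss, frames (1 5 2)
1: hit
8: miss, evict 5, frames (1 2 8)
1: hit
5: miss, evict 2, frames (1 8 5)
8: hit
2: miss, evict 5, frames (1 8 2)
8: hit
2: hit
Page faults: 6.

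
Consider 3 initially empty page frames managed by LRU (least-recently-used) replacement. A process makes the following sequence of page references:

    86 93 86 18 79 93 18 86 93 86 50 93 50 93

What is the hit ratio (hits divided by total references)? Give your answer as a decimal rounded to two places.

86: fault, frames {86}
93: fault, frames {86,93}
86: hit
18: fault, frames {93,86,18}
79: fault, evict 93, frames {86,18,79}
93: fault, evict 86, frames {18,79,93}
18: hit
86: fault, evict 79, frames {93,18,86}
93: hit
86: hit
50: fault, evict 18, frames {93,86,50}
93: hit
50: hit
93: hit
Hits: 7 of 14 references → 7/14 = 0.5000.

0.50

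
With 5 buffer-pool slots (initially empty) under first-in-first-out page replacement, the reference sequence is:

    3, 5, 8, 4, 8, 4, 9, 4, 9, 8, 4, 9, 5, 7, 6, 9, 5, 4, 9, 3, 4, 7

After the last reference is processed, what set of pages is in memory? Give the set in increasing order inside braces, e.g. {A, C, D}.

{3, 4, 5, 6, 7}

3 -> fault, frames {3}
5 -> fault, frames {3,5}
8 -> fault, frames {3,5,8}
4 -> fault, frames {3,5,8,4}
8 -> hit
4 -> hit
9 -> fault, frames {3,5,8,4,9}
4 -> hit
9 -> hit
8 -> hit
4 -> hit
9 -> hit
5 -> hit
7 -> fault, evict 3, frames {5,8,4,9,7}
6 -> fault, evict 5, frames {8,4,9,7,6}
9 -> hit
5 -> fault, evict 8, frames {4,9,7,6,5}
4 -> hit
9 -> hit
3 -> fault, evict 4, frames {9,7,6,5,3}
4 -> fault, evict 9, frames {7,6,5,3,4}
7 -> hit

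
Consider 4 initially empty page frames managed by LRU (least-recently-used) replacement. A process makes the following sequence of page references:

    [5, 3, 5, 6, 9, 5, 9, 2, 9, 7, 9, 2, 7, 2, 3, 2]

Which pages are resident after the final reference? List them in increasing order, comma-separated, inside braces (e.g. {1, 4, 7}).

{2, 3, 7, 9}

5 → fault, frames (5)
3 → fault, frames (5 3)
5 → hit
6 → fault, frames (3 5 6)
9 → fault, frames (3 5 6 9)
5 → hit
9 → hit
2 → fault, evict 3, frames (6 5 9 2)
9 → hit
7 → fault, evict 6, frames (5 2 9 7)
9 → hit
2 → hit
7 → hit
2 → hit
3 → fault, evict 5, frames (9 7 2 3)
2 → hit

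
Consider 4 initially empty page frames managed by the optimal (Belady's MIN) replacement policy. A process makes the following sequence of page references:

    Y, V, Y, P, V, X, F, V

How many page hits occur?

Y -> miss, frames [Y]
V -> miss, frames [Y, V]
Y -> hit
P -> miss, frames [Y, V, P]
V -> hit
X -> miss, frames [Y, V, P, X]
F -> miss, evict X, frames [Y, V, P, F]
V -> hit
Hits: 3.

3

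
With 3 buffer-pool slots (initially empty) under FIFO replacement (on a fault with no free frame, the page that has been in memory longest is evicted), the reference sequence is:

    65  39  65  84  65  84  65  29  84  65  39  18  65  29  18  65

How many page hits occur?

7

65 → miss, frames {65}
39 → miss, frames {65,39}
65 → hit
84 → miss, frames {65,39,84}
65 → hit
84 → hit
65 → hit
29 → miss, evict 65, frames {39,84,29}
84 → hit
65 → miss, evict 39, frames {84,29,65}
39 → miss, evict 84, frames {29,65,39}
18 → miss, evict 29, frames {65,39,18}
65 → hit
29 → miss, evict 65, frames {39,18,29}
18 → hit
65 → miss, evict 39, frames {18,29,65}
Hits: 7.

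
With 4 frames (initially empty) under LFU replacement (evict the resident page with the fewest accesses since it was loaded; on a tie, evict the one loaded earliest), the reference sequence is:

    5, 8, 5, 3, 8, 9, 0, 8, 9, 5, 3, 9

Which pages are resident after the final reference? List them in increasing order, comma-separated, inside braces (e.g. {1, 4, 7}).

{3, 5, 8, 9}

5 → miss, frames [5]
8 → miss, frames [5, 8]
5 → hit
3 → miss, frames [5, 8, 3]
8 → hit
9 → miss, frames [5, 8, 3, 9]
0 → miss, evict 3, frames [5, 8, 9, 0]
8 → hit
9 → hit
5 → hit
3 → miss, evict 0, frames [5, 8, 9, 3]
9 → hit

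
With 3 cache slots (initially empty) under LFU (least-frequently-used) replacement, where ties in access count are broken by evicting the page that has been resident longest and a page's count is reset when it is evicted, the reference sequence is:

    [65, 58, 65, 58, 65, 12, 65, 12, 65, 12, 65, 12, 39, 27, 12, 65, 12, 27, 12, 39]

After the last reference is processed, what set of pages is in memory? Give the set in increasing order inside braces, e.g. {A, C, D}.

{12, 39, 65}

65 → miss, frames (65)
58 → miss, frames (65 58)
65 → hit
58 → hit
65 → hit
12 → miss, frames (65 58 12)
65 → hit
12 → hit
65 → hit
12 → hit
65 → hit
12 → hit
39 → miss, evict 58, frames (65 12 39)
27 → miss, evict 39, frames (65 12 27)
12 → hit
65 → hit
12 → hit
27 → hit
12 → hit
39 → miss, evict 27, frames (65 12 39)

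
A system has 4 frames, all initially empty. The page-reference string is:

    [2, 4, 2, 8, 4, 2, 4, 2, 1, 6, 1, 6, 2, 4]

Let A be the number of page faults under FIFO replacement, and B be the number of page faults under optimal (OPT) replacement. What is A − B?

2

Under FIFO: F F . F . . . . F F . . F F → 7 faults.
Under OPT: F F . F . . . . F F . . . . → 5 faults.
A − B = 7 − 5 = 2.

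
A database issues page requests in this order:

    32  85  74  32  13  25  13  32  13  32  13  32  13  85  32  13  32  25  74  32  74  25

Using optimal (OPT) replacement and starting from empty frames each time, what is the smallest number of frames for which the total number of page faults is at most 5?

f=1: 22 faults
f=2: 11 faults
f=3: 8 faults
f=4: 6 faults
f=5: 5 faults
Smallest f with faults ≤ 5 is 5.

5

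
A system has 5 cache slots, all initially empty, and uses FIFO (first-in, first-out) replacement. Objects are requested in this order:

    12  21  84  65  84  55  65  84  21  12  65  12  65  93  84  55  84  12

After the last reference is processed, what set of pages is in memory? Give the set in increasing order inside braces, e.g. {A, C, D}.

12 → miss, frames (12)
21 → miss, frames (12 21)
84 → miss, frames (12 21 84)
65 → miss, frames (12 21 84 65)
84 → hit
55 → miss, frames (12 21 84 65 55)
65 → hit
84 → hit
21 → hit
12 → hit
65 → hit
12 → hit
65 → hit
93 → miss, evict 12, frames (21 84 65 55 93)
84 → hit
55 → hit
84 → hit
12 → miss, evict 21, frames (84 65 55 93 12)

{12, 55, 65, 84, 93}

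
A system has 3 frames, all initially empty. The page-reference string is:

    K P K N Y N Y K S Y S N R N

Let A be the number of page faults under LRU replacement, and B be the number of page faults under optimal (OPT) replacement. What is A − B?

Under LRU: F F . F F . . . F . . F F . → 7 faults.
Under OPT: F F . F F . . . F . . . F . → 6 faults.
A − B = 7 − 6 = 1.

1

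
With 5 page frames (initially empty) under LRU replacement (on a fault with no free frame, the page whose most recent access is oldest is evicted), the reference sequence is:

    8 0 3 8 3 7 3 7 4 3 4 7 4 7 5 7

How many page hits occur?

10

8 -> miss, frames [8]
0 -> miss, frames [8, 0]
3 -> miss, frames [8, 0, 3]
8 -> hit
3 -> hit
7 -> miss, frames [0, 8, 3, 7]
3 -> hit
7 -> hit
4 -> miss, frames [0, 8, 3, 7, 4]
3 -> hit
4 -> hit
7 -> hit
4 -> hit
7 -> hit
5 -> miss, evict 0, frames [8, 3, 4, 7, 5]
7 -> hit
Hits: 10.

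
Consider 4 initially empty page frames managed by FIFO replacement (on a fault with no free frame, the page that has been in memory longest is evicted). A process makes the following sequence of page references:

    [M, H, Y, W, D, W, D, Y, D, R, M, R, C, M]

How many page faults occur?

8

M: fault, frames (M)
H: fault, frames (M H)
Y: fault, frames (M H Y)
W: fault, frames (M H Y W)
D: fault, evict M, frames (H Y W D)
W: hit
D: hit
Y: hit
D: hit
R: fault, evict H, frames (Y W D R)
M: fault, evict Y, frames (W D R M)
R: hit
C: fault, evict W, frames (D R M C)
M: hit
Page faults: 8.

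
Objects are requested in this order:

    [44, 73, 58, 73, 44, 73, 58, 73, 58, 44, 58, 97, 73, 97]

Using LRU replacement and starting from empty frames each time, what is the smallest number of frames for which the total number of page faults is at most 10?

f=1: 14 faults
f=2: 8 faults
f=3: 5 faults
f=4: 4 faults
Smallest f with faults ≤ 10 is 2.

2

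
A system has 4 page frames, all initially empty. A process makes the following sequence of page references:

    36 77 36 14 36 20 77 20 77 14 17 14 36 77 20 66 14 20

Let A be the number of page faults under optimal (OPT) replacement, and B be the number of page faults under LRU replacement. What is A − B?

Under OPT: F F . F . F . . . . F . . . F F . . → 7 faults.
Under LRU: F F . F . F . . . . F . F . F F F . → 9 faults.
A − B = 7 − 9 = -2.

-2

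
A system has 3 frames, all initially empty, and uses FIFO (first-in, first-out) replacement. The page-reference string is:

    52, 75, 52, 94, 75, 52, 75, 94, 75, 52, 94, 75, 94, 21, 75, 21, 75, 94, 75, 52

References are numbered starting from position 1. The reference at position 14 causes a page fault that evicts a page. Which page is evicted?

pos 1: 52 -> fault, frames [52]
pos 2: 75 -> fault, frames [52, 75]
pos 3: 52 -> hit
pos 4: 94 -> fault, frames [52, 75, 94]
pos 5: 75 -> hit
pos 6: 52 -> hit
pos 7: 75 -> hit
pos 8: 94 -> hit
pos 9: 75 -> hit
pos 10: 52 -> hit
pos 11: 94 -> hit
pos 12: 75 -> hit
pos 13: 94 -> hit
pos 14: 21 -> fault, evict 52, frames [75, 94, 21]
At position 14, page 52 is evicted.

52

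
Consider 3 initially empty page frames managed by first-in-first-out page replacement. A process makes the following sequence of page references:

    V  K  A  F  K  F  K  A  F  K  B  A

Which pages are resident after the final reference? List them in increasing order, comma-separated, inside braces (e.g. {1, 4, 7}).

V -> fault, frames [V]
K -> fault, frames [V, K]
A -> fault, frames [V, K, A]
F -> fault, evict V, frames [K, A, F]
K -> hit
F -> hit
K -> hit
A -> hit
F -> hit
K -> hit
B -> fault, evict K, frames [A, F, B]
A -> hit

{A, B, F}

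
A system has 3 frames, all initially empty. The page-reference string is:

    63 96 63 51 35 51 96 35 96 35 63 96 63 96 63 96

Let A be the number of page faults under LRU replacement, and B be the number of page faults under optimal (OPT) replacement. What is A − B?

1

Under LRU: F F . F F . F . . . F . . . . . → 6 faults.
Under OPT: F F . F F . . . . . F . . . . . → 5 faults.
A − B = 6 − 5 = 1.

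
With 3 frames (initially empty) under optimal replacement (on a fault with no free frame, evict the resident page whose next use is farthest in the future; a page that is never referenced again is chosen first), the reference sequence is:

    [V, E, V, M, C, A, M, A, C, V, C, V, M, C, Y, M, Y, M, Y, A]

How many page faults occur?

V → miss, frames [V]
E → miss, frames [V, E]
V → hit
M → miss, frames [V, E, M]
C → miss, evict E, frames [V, M, C]
A → miss, evict V, frames [M, C, A]
M → hit
A → hit
C → hit
V → miss, evict A, frames [M, C, V]
C → hit
V → hit
M → hit
C → hit
Y → miss, evict V, frames [M, C, Y]
M → hit
Y → hit
M → hit
Y → hit
A → miss, evict Y, frames [M, C, A]
Page faults: 8.

8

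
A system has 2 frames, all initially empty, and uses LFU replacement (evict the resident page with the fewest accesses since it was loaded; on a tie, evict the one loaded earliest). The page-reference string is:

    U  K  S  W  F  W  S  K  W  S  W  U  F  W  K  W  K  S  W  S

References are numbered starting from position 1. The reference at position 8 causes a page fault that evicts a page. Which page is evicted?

pos 1: U: miss, frames (U)
pos 2: K: miss, frames (U K)
pos 3: S: miss, evict U, frames (K S)
pos 4: W: miss, evict K, frames (S W)
pos 5: F: miss, evict S, frames (W F)
pos 6: W: hit
pos 7: S: miss, evict F, frames (W S)
pos 8: K: miss, evict S, frames (W K)
At position 8, page S is evicted.

S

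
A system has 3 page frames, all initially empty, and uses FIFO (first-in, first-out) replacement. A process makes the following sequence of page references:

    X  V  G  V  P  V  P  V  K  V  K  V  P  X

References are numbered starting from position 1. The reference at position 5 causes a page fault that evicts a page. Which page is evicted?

X

pos 1: X -> miss, frames (X)
pos 2: V -> miss, frames (X V)
pos 3: G -> miss, frames (X V G)
pos 4: V -> hit
pos 5: P -> miss, evict X, frames (V G P)
At position 5, page X is evicted.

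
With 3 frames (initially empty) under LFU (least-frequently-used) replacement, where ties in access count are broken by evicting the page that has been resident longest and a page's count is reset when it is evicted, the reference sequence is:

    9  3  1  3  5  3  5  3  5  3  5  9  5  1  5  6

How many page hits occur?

9 -> fault, frames [9]
3 -> fault, frames [9, 3]
1 -> fault, frames [9, 3, 1]
3 -> hit
5 -> fault, evict 9, frames [3, 1, 5]
3 -> hit
5 -> hit
3 -> hit
5 -> hit
3 -> hit
5 -> hit
9 -> fault, evict 1, frames [3, 5, 9]
5 -> hit
1 -> fault, evict 9, frames [3, 5, 1]
5 -> hit
6 -> fault, evict 1, frames [3, 5, 6]
Hits: 9.

9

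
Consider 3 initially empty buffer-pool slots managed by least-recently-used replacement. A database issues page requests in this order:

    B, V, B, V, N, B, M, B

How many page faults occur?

4

B: miss, frames {B}
V: miss, frames {B,V}
B: hit
V: hit
N: miss, frames {B,V,N}
B: hit
M: miss, evict V, frames {N,B,M}
B: hit
Page faults: 4.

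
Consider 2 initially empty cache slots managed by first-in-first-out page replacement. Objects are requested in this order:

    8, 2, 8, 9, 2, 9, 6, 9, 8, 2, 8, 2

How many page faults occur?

8 → fault, frames (8)
2 → fault, frames (8 2)
8 → hit
9 → fault, evict 8, frames (2 9)
2 → hit
9 → hit
6 → fault, evict 2, frames (9 6)
9 → hit
8 → fault, evict 9, frames (6 8)
2 → fault, evict 6, frames (8 2)
8 → hit
2 → hit
Page faults: 6.

6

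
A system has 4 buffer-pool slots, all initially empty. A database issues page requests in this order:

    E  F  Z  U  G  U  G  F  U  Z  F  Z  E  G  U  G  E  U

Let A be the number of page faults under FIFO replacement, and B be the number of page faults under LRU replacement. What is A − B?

Under FIFO: F F F F F . . . . . . . F . . . . . → 6 faults.
Under LRU: F F F F F . . . . . . . F F F . . . → 8 faults.
A − B = 6 − 8 = -2.

-2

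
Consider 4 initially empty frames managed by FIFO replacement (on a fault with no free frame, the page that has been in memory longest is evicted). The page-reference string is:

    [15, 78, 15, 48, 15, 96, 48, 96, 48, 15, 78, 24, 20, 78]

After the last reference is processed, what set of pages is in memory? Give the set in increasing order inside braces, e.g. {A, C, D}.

{20, 24, 78, 96}

15: miss, frames [15]
78: miss, frames [15, 78]
15: hit
48: miss, frames [15, 78, 48]
15: hit
96: miss, frames [15, 78, 48, 96]
48: hit
96: hit
48: hit
15: hit
78: hit
24: miss, evict 15, frames [78, 48, 96, 24]
20: miss, evict 78, frames [48, 96, 24, 20]
78: miss, evict 48, frames [96, 24, 20, 78]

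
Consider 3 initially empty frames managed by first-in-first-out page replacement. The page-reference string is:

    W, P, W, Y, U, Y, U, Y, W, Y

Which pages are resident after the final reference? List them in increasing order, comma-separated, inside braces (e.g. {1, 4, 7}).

{U, W, Y}

W: fault, frames [W]
P: fault, frames [W, P]
W: hit
Y: fault, frames [W, P, Y]
U: fault, evict W, frames [P, Y, U]
Y: hit
U: hit
Y: hit
W: fault, evict P, frames [Y, U, W]
Y: hit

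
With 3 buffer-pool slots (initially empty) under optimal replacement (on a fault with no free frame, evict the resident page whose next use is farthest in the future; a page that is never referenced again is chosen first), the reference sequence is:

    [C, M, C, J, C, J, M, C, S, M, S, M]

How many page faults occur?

C -> miss, frames (C)
M -> miss, frames (C M)
C -> hit
J -> miss, frames (C M J)
C -> hit
J -> hit
M -> hit
C -> hit
S -> miss, evict J, frames (C M S)
M -> hit
S -> hit
M -> hit
Page faults: 4.

4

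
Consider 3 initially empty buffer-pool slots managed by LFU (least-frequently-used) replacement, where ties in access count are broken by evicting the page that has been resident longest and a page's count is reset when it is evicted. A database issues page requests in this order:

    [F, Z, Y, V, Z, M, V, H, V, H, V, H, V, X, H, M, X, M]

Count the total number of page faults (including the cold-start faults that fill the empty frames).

F -> fault, frames {F}
Z -> fault, frames {F,Z}
Y -> fault, frames {F,Z,Y}
V -> fault, evict F, frames {Z,Y,V}
Z -> hit
M -> fault, evict Y, frames {Z,V,M}
V -> hit
H -> fault, evict M, frames {Z,V,H}
V -> hit
H -> hit
V -> hit
H -> hit
V -> hit
X -> fault, evict Z, frames {V,H,X}
H -> hit
M -> fault, evict X, frames {V,H,M}
X -> fault, evict M, frames {V,H,X}
M -> fault, evict X, frames {V,H,M}
Page faults: 10.

10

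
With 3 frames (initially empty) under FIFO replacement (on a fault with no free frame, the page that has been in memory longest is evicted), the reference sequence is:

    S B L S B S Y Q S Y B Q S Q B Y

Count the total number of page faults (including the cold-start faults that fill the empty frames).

8

S -> miss, frames {S}
B -> miss, frames {S,B}
L -> miss, frames {S,B,L}
S -> hit
B -> hit
S -> hit
Y -> miss, evict S, frames {B,L,Y}
Q -> miss, evict B, frames {L,Y,Q}
S -> miss, evict L, frames {Y,Q,S}
Y -> hit
B -> miss, evict Y, frames {Q,S,B}
Q -> hit
S -> hit
Q -> hit
B -> hit
Y -> miss, evict Q, frames {S,B,Y}
Page faults: 8.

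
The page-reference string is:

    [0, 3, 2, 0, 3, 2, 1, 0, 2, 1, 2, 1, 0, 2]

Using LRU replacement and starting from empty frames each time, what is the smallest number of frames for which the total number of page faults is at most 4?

f=1: 14 faults
f=2: 12 faults
f=3: 5 faults
f=4: 4 faults
Smallest f with faults ≤ 4 is 4.

4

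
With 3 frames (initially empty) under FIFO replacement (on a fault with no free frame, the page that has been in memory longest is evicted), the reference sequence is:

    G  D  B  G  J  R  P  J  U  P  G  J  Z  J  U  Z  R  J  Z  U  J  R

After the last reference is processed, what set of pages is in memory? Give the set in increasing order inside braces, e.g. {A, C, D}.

{R, U, Z}

G: miss, frames (G)
D: miss, frames (G D)
B: miss, frames (G D B)
G: hit
J: miss, evict G, frames (D B J)
R: miss, evict D, frames (B J R)
P: miss, evict B, frames (J R P)
J: hit
U: miss, evict J, frames (R P U)
P: hit
G: miss, evict R, frames (P U G)
J: miss, evict P, frames (U G J)
Z: miss, evict U, frames (G J Z)
J: hit
U: miss, evict G, frames (J Z U)
Z: hit
R: miss, evict J, frames (Z U R)
J: miss, evict Z, frames (U R J)
Z: miss, evict U, frames (R J Z)
U: miss, evict R, frames (J Z U)
J: hit
R: miss, evict J, frames (Z U R)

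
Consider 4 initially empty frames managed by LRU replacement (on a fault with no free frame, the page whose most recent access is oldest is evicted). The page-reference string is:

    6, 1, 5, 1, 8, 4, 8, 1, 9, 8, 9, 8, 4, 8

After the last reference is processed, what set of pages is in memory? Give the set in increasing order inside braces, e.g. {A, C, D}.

6 → miss, frames {6}
1 → miss, frames {6,1}
5 → miss, frames {6,1,5}
1 → hit
8 → miss, frames {6,5,1,8}
4 → miss, evict 6, frames {5,1,8,4}
8 → hit
1 → hit
9 → miss, evict 5, frames {4,8,1,9}
8 → hit
9 → hit
8 → hit
4 → hit
8 → hit

{1, 4, 8, 9}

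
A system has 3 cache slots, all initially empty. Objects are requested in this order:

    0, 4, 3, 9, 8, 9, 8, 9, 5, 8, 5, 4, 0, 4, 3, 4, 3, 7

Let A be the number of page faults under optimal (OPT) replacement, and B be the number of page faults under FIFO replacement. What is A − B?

Under OPT: F F F F F . . . F . . . F . F . . F → 9 faults.
Under FIFO: F F F F F . . . F . . F F . F . . F → 10 faults.
A − B = 9 − 10 = -1.

-1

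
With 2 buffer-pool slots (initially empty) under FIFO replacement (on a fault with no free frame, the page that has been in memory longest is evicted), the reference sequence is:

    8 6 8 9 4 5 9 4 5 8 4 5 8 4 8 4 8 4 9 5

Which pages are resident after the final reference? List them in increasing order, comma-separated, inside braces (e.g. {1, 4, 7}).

{5, 9}

8 → miss, frames [8]
6 → miss, frames [8, 6]
8 → hit
9 → miss, evict 8, frames [6, 9]
4 → miss, evict 6, frames [9, 4]
5 → miss, evict 9, frames [4, 5]
9 → miss, evict 4, frames [5, 9]
4 → miss, evict 5, frames [9, 4]
5 → miss, evict 9, frames [4, 5]
8 → miss, evict 4, frames [5, 8]
4 → miss, evict 5, frames [8, 4]
5 → miss, evict 8, frames [4, 5]
8 → miss, evict 4, frames [5, 8]
4 → miss, evict 5, frames [8, 4]
8 → hit
4 → hit
8 → hit
4 → hit
9 → miss, evict 8, frames [4, 9]
5 → miss, evict 4, frames [9, 5]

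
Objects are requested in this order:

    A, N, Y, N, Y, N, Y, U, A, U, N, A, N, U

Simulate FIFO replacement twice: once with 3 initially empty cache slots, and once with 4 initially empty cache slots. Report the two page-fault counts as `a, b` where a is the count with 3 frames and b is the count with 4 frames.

6, 4

3 frames: F F F . . . . F F . F . . . → 6 faults.
4 frames: F F F . . . . F . . . . . . → 4 faults.
4 < 6: adding a frame reduced faults, as is typical.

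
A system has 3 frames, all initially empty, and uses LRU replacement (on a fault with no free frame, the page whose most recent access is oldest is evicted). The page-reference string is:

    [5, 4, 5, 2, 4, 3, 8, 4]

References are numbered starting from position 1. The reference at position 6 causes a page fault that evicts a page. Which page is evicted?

5

pos 1: 5: miss, frames [5]
pos 2: 4: miss, frames [5, 4]
pos 3: 5: hit
pos 4: 2: miss, frames [4, 5, 2]
pos 5: 4: hit
pos 6: 3: miss, evict 5, frames [2, 4, 3]
At position 6, page 5 is evicted.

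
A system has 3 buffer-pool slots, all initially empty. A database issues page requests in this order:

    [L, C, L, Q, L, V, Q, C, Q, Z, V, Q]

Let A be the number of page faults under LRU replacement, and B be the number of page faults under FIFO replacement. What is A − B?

Under LRU: F F . F . F . F . F F . → 7 faults.
Under FIFO: F F . F . F . . . F . . → 5 faults.
A − B = 7 − 5 = 2.

2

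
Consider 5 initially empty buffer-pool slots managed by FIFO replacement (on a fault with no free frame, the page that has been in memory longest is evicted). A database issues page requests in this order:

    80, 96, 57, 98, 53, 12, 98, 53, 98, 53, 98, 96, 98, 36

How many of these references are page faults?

80 → miss, frames (80)
96 → miss, frames (80 96)
57 → miss, frames (80 96 57)
98 → miss, frames (80 96 57 98)
53 → miss, frames (80 96 57 98 53)
12 → miss, evict 80, frames (96 57 98 53 12)
98 → hit
53 → hit
98 → hit
53 → hit
98 → hit
96 → hit
98 → hit
36 → miss, evict 96, frames (57 98 53 12 36)
Page faults: 7.

7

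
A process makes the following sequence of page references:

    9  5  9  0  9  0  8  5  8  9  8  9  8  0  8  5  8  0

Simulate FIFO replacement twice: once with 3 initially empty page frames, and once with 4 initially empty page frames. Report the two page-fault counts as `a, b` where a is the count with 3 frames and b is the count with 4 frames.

7, 4

3 frames: F F . F . . F . . F . . . . . F . F → 7 faults.
4 frames: F F . F . . F . . . . . . . . . . . → 4 faults.
4 < 7: adding a frame reduced faults, as is typical.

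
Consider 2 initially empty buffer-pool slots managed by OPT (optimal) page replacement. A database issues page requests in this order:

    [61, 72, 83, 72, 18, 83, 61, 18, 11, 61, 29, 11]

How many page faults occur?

61 → fault, frames {61}
72 → fault, frames {61,72}
83 → fault, evict 61, frames {72,83}
72 → hit
18 → fault, evict 72, frames {83,18}
83 → hit
61 → fault, evict 83, frames {18,61}
18 → hit
11 → fault, evict 18, frames {61,11}
61 → hit
29 → fault, evict 61, frames {11,29}
11 → hit
Page faults: 7.

7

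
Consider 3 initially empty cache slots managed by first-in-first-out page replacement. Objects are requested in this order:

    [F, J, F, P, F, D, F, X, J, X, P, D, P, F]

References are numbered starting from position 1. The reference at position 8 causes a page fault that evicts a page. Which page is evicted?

P

pos 1: F: fault, frames {F}
pos 2: J: fault, frames {F,J}
pos 3: F: hit
pos 4: P: fault, frames {F,J,P}
pos 5: F: hit
pos 6: D: fault, evict F, frames {J,P,D}
pos 7: F: fault, evict J, frames {P,D,F}
pos 8: X: fault, evict P, frames {D,F,X}
At position 8, page P is evicted.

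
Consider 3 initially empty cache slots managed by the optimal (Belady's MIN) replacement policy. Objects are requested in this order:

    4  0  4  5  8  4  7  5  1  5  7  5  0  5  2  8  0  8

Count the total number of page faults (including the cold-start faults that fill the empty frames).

9

4 -> miss, frames [4]
0 -> miss, frames [4, 0]
4 -> hit
5 -> miss, frames [4, 0, 5]
8 -> miss, evict 0, frames [4, 5, 8]
4 -> hit
7 -> miss, evict 4, frames [5, 8, 7]
5 -> hit
1 -> miss, evict 8, frames [5, 7, 1]
5 -> hit
7 -> hit
5 -> hit
0 -> miss, evict 1, frames [5, 7, 0]
5 -> hit
2 -> miss, evict 7, frames [5, 0, 2]
8 -> miss, evict 2, frames [5, 0, 8]
0 -> hit
8 -> hit
Page faults: 9.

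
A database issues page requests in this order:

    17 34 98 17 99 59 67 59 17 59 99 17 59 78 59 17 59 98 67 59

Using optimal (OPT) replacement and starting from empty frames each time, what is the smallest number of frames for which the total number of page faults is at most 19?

2

f=1: 20 faults
f=2: 13 faults
f=3: 10 faults
f=4: 8 faults
f=5: 7 faults
f=6: 7 faults
f=7: 7 faults
Smallest f with faults ≤ 19 is 2.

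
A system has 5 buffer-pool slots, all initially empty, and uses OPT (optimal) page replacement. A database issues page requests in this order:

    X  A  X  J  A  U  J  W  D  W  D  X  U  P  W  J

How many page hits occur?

X: miss, frames [X]
A: miss, frames [X, A]
X: hit
J: miss, frames [X, A, J]
A: hit
U: miss, frames [X, A, J, U]
J: hit
W: miss, frames [X, A, J, U, W]
D: miss, evict A, frames [X, J, U, W, D]
W: hit
D: hit
X: hit
U: hit
P: miss, evict D, frames [X, J, U, W, P]
W: hit
J: hit
Hits: 9.

9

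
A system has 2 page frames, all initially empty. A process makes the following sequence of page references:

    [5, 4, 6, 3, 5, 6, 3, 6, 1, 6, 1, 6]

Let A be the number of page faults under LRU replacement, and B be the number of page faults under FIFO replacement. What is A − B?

Under LRU: F F F F F F F . F . . . → 8 faults.
Under FIFO: F F F F F F F . F F . . → 9 faults.
A − B = 8 − 9 = -1.

-1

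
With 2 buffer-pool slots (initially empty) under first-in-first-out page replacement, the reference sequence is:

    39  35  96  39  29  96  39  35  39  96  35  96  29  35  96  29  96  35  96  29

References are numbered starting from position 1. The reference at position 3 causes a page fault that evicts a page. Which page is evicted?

pos 1: 39: miss, frames (39)
pos 2: 35: miss, frames (39 35)
pos 3: 96: miss, evict 39, frames (35 96)
At position 3, page 39 is evicted.

39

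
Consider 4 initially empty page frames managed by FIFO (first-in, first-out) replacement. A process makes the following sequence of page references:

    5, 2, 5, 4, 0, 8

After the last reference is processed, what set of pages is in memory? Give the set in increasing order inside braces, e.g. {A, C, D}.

{0, 2, 4, 8}

5 → fault, frames [5]
2 → fault, frames [5, 2]
5 → hit
4 → fault, frames [5, 2, 4]
0 → fault, frames [5, 2, 4, 0]
8 → fault, evict 5, frames [2, 4, 0, 8]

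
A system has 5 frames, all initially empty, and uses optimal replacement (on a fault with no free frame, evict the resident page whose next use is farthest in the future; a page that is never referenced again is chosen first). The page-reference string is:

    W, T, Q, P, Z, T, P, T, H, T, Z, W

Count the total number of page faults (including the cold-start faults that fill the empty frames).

W → miss, frames (W)
T → miss, frames (W T)
Q → miss, frames (W T Q)
P → miss, frames (W T Q P)
Z → miss, frames (W T Q P Z)
T → hit
P → hit
T → hit
H → miss, evict P, frames (W T Q Z H)
T → hit
Z → hit
W → hit
Page faults: 6.

6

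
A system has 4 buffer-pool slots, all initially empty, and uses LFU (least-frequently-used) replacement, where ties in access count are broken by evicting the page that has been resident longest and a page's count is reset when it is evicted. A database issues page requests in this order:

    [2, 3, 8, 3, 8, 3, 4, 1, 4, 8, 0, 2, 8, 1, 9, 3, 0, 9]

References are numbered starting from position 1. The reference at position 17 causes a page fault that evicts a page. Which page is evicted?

9

pos 1: 2 → miss, frames [2]
pos 2: 3 → miss, frames [2, 3]
pos 3: 8 → miss, frames [2, 3, 8]
pos 4: 3 → hit
pos 5: 8 → hit
pos 6: 3 → hit
pos 7: 4 → miss, frames [2, 3, 8, 4]
pos 8: 1 → miss, evict 2, frames [3, 8, 4, 1]
pos 9: 4 → hit
pos 10: 8 → hit
pos 11: 0 → miss, evict 1, frames [3, 8, 4, 0]
pos 12: 2 → miss, evict 0, frames [3, 8, 4, 2]
pos 13: 8 → hit
pos 14: 1 → miss, evict 2, frames [3, 8, 4, 1]
pos 15: 9 → miss, evict 1, frames [3, 8, 4, 9]
pos 16: 3 → hit
pos 17: 0 → miss, evict 9, frames [3, 8, 4, 0]
At position 17, page 9 is evicted.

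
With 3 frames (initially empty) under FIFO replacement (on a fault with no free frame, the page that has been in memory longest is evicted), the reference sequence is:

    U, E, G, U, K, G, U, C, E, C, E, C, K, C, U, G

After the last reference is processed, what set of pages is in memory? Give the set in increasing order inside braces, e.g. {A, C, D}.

{G, K, U}

U: fault, frames (U)
E: fault, frames (U E)
G: fault, frames (U E G)
U: hit
K: fault, evict U, frames (E G K)
G: hit
U: fault, evict E, frames (G K U)
C: fault, evict G, frames (K U C)
E: fault, evict K, frames (U C E)
C: hit
E: hit
C: hit
K: fault, evict U, frames (C E K)
C: hit
U: fault, evict C, frames (E K U)
G: fault, evict E, frames (K U G)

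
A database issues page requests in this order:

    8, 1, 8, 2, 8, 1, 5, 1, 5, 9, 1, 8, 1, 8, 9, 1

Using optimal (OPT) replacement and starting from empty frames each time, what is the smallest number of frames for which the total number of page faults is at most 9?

2

f=1: 16 faults
f=2: 8 faults
f=3: 5 faults
f=4: 5 faults
f=5: 5 faults
Smallest f with faults ≤ 9 is 2.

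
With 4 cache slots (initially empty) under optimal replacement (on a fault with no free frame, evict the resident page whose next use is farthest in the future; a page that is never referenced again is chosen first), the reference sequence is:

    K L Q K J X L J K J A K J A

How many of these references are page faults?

6

K -> fault, frames {K}
L -> fault, frames {K,L}
Q -> fault, frames {K,L,Q}
K -> hit
J -> fault, frames {K,L,Q,J}
X -> fault, evict Q, frames {K,L,J,X}
L -> hit
J -> hit
K -> hit
J -> hit
A -> fault, evict X, frames {K,L,J,A}
K -> hit
J -> hit
A -> hit
Page faults: 6.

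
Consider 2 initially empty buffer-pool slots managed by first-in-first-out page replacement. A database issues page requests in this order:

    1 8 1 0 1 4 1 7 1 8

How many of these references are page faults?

8

1 → fault, frames {1}
8 → fault, frames {1,8}
1 → hit
0 → fault, evict 1, frames {8,0}
1 → fault, evict 8, frames {0,1}
4 → fault, evict 0, frames {1,4}
1 → hit
7 → fault, evict 1, frames {4,7}
1 → fault, evict 4, frames {7,1}
8 → fault, evict 7, frames {1,8}
Page faults: 8.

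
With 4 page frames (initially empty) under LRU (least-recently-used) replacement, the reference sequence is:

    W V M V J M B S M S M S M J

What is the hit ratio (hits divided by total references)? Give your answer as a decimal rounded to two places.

W: miss, frames [W]
V: miss, frames [W, V]
M: miss, frames [W, V, M]
V: hit
J: miss, frames [W, M, V, J]
M: hit
B: miss, evict W, frames [V, J, M, B]
S: miss, evict V, frames [J, M, B, S]
M: hit
S: hit
M: hit
S: hit
M: hit
J: hit
Hits: 8 of 14 references → 8/14 = 0.5714.

0.57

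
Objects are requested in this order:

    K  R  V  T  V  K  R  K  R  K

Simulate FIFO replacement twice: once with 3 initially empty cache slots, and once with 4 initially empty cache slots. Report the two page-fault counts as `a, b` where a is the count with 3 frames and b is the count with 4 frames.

6, 4

3 frames: F F F F . F F . . . → 6 faults.
4 frames: F F F F . . . . . . → 4 faults.
4 < 6: adding a frame reduced faults, as is typical.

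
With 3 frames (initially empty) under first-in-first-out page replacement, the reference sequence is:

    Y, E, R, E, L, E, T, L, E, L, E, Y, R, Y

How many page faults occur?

8

Y → fault, frames (Y)
E → fault, frames (Y E)
R → fault, frames (Y E R)
E → hit
L → fault, evict Y, frames (E R L)
E → hit
T → fault, evict E, frames (R L T)
L → hit
E → fault, evict R, frames (L T E)
L → hit
E → hit
Y → fault, evict L, frames (T E Y)
R → fault, evict T, frames (E Y R)
Y → hit
Page faults: 8.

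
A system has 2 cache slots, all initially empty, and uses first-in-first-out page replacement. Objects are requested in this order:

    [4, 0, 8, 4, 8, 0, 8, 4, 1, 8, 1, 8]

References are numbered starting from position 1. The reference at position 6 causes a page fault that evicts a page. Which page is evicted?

8

pos 1: 4: miss, frames (4)
pos 2: 0: miss, frames (4 0)
pos 3: 8: miss, evict 4, frames (0 8)
pos 4: 4: miss, evict 0, frames (8 4)
pos 5: 8: hit
pos 6: 0: miss, evict 8, frames (4 0)
At position 6, page 8 is evicted.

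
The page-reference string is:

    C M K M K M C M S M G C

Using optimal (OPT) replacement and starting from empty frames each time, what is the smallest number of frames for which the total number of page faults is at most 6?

3

f=1: 12 faults
f=2: 7 faults
f=3: 5 faults
f=4: 5 faults
f=5: 5 faults
Smallest f with faults ≤ 6 is 3.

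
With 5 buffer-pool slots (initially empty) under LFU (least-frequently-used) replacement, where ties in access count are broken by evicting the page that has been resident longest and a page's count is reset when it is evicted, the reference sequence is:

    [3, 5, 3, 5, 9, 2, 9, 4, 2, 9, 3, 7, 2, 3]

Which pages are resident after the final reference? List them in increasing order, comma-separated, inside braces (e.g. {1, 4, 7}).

{2, 3, 5, 7, 9}

3 → miss, frames (3)
5 → miss, frames (3 5)
3 → hit
5 → hit
9 → miss, frames (3 5 9)
2 → miss, frames (3 5 9 2)
9 → hit
4 → miss, frames (3 5 9 2 4)
2 → hit
9 → hit
3 → hit
7 → miss, evict 4, frames (3 5 9 2 7)
2 → hit
3 → hit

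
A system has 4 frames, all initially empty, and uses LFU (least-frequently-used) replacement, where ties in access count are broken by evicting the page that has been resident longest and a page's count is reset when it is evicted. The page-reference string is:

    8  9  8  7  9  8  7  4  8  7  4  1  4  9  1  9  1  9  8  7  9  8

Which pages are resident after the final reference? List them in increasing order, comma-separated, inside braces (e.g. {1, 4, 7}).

8 → miss, frames (8)
9 → miss, frames (8 9)
8 → hit
7 → miss, frames (8 9 7)
9 → hit
8 → hit
7 → hit
4 → miss, frames (8 9 7 4)
8 → hit
7 → hit
4 → hit
1 → miss, evict 9, frames (8 7 4 1)
4 → hit
9 → miss, evict 1, frames (8 7 4 9)
1 → miss, evict 9, frames (8 7 4 1)
9 → miss, evict 1, frames (8 7 4 9)
1 → miss, evict 9, frames (8 7 4 1)
9 → miss, evict 1, frames (8 7 4 9)
8 → hit
7 → hit
9 → hit
8 → hit

{4, 7, 8, 9}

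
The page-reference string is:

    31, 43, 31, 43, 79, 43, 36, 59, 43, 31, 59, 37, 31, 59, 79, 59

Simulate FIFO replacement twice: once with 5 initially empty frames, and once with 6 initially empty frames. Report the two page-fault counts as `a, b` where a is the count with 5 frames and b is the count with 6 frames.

5 frames: F F . . F . F F . . . F F . . . → 7 faults.
6 frames: F F . . F . F F . . . F . . . . → 6 faults.
6 < 7: adding a frame reduced faults, as is typical.

7, 6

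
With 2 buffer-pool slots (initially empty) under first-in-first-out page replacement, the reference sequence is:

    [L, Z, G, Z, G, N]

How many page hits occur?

L → fault, frames [L]
Z → fault, frames [L, Z]
G → fault, evict L, frames [Z, G]
Z → hit
G → hit
N → fault, evict Z, frames [G, N]
Hits: 2.

2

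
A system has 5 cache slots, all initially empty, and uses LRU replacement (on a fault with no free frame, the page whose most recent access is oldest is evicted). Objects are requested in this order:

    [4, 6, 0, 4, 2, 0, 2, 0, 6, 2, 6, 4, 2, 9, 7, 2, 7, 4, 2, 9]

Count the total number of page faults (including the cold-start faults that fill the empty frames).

4: fault, frames (4)
6: fault, frames (4 6)
0: fault, frames (4 6 0)
4: hit
2: fault, frames (6 0 4 2)
0: hit
2: hit
0: hit
6: hit
2: hit
6: hit
4: hit
2: hit
9: fault, frames (0 6 4 2 9)
7: fault, evict 0, frames (6 4 2 9 7)
2: hit
7: hit
4: hit
2: hit
9: hit
Page faults: 6.

6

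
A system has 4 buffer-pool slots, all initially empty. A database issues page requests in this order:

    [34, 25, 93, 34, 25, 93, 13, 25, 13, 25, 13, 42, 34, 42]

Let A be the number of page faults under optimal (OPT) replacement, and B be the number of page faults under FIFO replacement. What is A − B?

-1

Under OPT: F F F . . . F . . . . F . . → 5 faults.
Under FIFO: F F F . . . F . . . . F F . → 6 faults.
A − B = 5 − 6 = -1.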